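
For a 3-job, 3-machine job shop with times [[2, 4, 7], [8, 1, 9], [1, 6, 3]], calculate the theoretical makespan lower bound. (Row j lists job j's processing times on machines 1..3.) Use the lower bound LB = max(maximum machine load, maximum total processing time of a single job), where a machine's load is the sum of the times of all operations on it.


Machine loads:
  Machine 1: 2 + 8 + 1 = 11
  Machine 2: 4 + 1 + 6 = 11
  Machine 3: 7 + 9 + 3 = 19
Max machine load = 19
Job totals:
  Job 1: 13
  Job 2: 18
  Job 3: 10
Max job total = 18
Lower bound = max(19, 18) = 19

19


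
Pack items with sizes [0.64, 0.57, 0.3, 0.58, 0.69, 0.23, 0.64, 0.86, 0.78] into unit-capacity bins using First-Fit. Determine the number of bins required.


Place items sequentially using First-Fit:
  Item 0.64 -> new Bin 1
  Item 0.57 -> new Bin 2
  Item 0.3 -> Bin 1 (now 0.94)
  Item 0.58 -> new Bin 3
  Item 0.69 -> new Bin 4
  Item 0.23 -> Bin 2 (now 0.8)
  Item 0.64 -> new Bin 5
  Item 0.86 -> new Bin 6
  Item 0.78 -> new Bin 7
Total bins used = 7

7


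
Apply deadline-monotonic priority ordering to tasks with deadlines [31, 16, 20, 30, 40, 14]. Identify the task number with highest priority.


Sort tasks by relative deadline (ascending):
  Task 6: deadline = 14
  Task 2: deadline = 16
  Task 3: deadline = 20
  Task 4: deadline = 30
  Task 1: deadline = 31
  Task 5: deadline = 40
Priority order (highest first): [6, 2, 3, 4, 1, 5]
Highest priority task = 6

6


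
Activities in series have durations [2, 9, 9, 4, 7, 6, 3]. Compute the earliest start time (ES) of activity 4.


Activity 4 starts after activities 1 through 3 complete.
Predecessor durations: [2, 9, 9]
ES = 2 + 9 + 9 = 20

20


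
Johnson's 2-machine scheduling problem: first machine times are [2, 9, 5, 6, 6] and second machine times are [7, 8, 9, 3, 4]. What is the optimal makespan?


Apply Johnson's rule:
  Group 1 (a <= b): [(1, 2, 7), (3, 5, 9)]
  Group 2 (a > b): [(2, 9, 8), (5, 6, 4), (4, 6, 3)]
Optimal job order: [1, 3, 2, 5, 4]
Schedule:
  Job 1: M1 done at 2, M2 done at 9
  Job 3: M1 done at 7, M2 done at 18
  Job 2: M1 done at 16, M2 done at 26
  Job 5: M1 done at 22, M2 done at 30
  Job 4: M1 done at 28, M2 done at 33
Makespan = 33

33


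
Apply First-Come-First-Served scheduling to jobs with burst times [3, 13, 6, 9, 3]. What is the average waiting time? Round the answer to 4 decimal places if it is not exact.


FCFS order (as given): [3, 13, 6, 9, 3]
Waiting times:
  Job 1: wait = 0
  Job 2: wait = 3
  Job 3: wait = 16
  Job 4: wait = 22
  Job 5: wait = 31
Sum of waiting times = 72
Average waiting time = 72/5 = 14.4

14.4


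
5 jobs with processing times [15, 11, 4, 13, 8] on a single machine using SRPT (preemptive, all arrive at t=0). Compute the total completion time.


Since all jobs arrive at t=0, SRPT equals SPT ordering.
SPT order: [4, 8, 11, 13, 15]
Completion times:
  Job 1: p=4, C=4
  Job 2: p=8, C=12
  Job 3: p=11, C=23
  Job 4: p=13, C=36
  Job 5: p=15, C=51
Total completion time = 4 + 12 + 23 + 36 + 51 = 126

126


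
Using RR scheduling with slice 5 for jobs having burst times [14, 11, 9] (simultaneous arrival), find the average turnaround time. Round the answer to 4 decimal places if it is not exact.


Time quantum = 5
Execution trace:
  J1 runs 5 units, time = 5
  J2 runs 5 units, time = 10
  J3 runs 5 units, time = 15
  J1 runs 5 units, time = 20
  J2 runs 5 units, time = 25
  J3 runs 4 units, time = 29
  J1 runs 4 units, time = 33
  J2 runs 1 units, time = 34
Finish times: [33, 34, 29]
Average turnaround = 96/3 = 32.0

32.0


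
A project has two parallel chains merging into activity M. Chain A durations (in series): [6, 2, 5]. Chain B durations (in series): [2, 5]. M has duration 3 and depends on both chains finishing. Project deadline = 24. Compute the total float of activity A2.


Forward pass: ES(A2) = sum of predecessors on chain A = 6
EF = ES + duration = 6 + 2 = 8
Backward pass: LF(M) = deadline = 24; LS(M) = 24 - 3 = 21
LF(A2) = LS(M) - sum(successors on chain A) = 21 - 5 = 16
LS = LF - duration = 16 - 2 = 14
Total float = LS - ES = 14 - 6 = 8

8


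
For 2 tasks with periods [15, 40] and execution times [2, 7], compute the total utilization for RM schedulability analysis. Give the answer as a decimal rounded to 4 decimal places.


Compute individual utilizations (exact fractions):
  Task 1: C/T = 2/15 (approx. 0.1333)
  Task 2: C/T = 7/40 (approx. 0.175)
Total utilization U = 2/15 + 7/40 = 37/120
Rounded to 4 decimal places: U = 0.3083
RM (Liu & Layland) bound for 2 tasks = 0.828427; compare with U = 37/120 (approx. 0.308333)
U <= bound, so schedulable by RM sufficient condition.

0.3083


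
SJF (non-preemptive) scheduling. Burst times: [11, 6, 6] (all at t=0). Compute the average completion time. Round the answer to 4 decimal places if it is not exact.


SJF order (ascending): [6, 6, 11]
Completion times:
  Job 1: burst=6, C=6
  Job 2: burst=6, C=12
  Job 3: burst=11, C=23
Average completion = 41/3 = 13.6667

13.6667


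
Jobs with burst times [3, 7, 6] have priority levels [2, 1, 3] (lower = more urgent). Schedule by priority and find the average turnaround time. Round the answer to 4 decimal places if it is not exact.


Sort by priority (ascending = highest first):
Order: [(1, 7), (2, 3), (3, 6)]
Completion times:
  Priority 1, burst=7, C=7
  Priority 2, burst=3, C=10
  Priority 3, burst=6, C=16
Average turnaround = 33/3 = 11.0

11.0


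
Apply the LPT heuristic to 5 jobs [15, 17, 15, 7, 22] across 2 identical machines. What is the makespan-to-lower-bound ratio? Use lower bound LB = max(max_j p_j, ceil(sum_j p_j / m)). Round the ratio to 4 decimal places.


LPT order: [22, 17, 15, 15, 7]
Machine loads after assignment: [37, 39]
LPT makespan = 39
Lower bound = max(max_job, ceil(total/2)) = max(22, 38) = 38
Ratio = 39 / 38 = 1.0263

1.0263


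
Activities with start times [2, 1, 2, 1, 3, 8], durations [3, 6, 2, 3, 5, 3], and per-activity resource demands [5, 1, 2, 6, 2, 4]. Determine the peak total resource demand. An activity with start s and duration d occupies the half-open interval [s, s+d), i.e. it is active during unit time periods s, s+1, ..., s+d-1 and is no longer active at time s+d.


Each activity i is active on [start_i, start_i + duration_i).
Compute total resource usage per time slot:
  t=0: active resources = [], total = 0
  t=1: active resources = [1, 6], total = 7
  t=2: active resources = [5, 1, 2, 6], total = 14
  t=3: active resources = [5, 1, 2, 6, 2], total = 16
  t=4: active resources = [5, 1, 2], total = 8
  t=5: active resources = [1, 2], total = 3
  t=6: active resources = [1, 2], total = 3
  t=7: active resources = [2], total = 2
  t=8: active resources = [4], total = 4
  t=9: active resources = [4], total = 4
  t=10: active resources = [4], total = 4
Peak resource demand = 16

16


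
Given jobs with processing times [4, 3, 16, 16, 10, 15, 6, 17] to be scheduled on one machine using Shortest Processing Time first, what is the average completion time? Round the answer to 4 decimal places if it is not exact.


Sort jobs by processing time (SPT order): [3, 4, 6, 10, 15, 16, 16, 17]
Compute completion times sequentially:
  Job 1: processing = 3, completes at 3
  Job 2: processing = 4, completes at 7
  Job 3: processing = 6, completes at 13
  Job 4: processing = 10, completes at 23
  Job 5: processing = 15, completes at 38
  Job 6: processing = 16, completes at 54
  Job 7: processing = 16, completes at 70
  Job 8: processing = 17, completes at 87
Sum of completion times = 295
Average completion time = 295/8 = 36.875

36.875


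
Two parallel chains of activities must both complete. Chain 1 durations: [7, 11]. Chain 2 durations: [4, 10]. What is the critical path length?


Path A total = 7 + 11 = 18
Path B total = 4 + 10 = 14
Critical path = longest path = max(18, 14) = 18

18


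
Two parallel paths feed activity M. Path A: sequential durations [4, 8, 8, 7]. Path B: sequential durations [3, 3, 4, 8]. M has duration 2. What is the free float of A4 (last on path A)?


ES(A4) = sum of predecessors on chain A = 20
EF(A4) = ES + duration = 20 + 7 = 27
Successor of A4 is M. ES(M) = max(sum(A), sum(B)) = max(27, 18) = 27
Free float = ES(successor) - EF(current) = 27 - 27 = 0

0


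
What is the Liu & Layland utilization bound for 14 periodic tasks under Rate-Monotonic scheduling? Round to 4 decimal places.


Compute 2^(1/14) = 1.0507566387
Subtract 1: 1.0507566387 - 1 = 0.0507566387
Multiply by n: 14 * 0.0507566387 = 0.7105929418
Round to 4 dp: 0.7106

0.7106


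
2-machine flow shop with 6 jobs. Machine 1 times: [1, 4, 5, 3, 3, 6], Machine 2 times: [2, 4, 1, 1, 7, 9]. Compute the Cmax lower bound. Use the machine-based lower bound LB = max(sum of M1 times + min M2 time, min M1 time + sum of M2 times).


LB1 = sum(M1 times) + min(M2 times) = 22 + 1 = 23
LB2 = min(M1 times) + sum(M2 times) = 1 + 24 = 25
Lower bound = max(LB1, LB2) = max(23, 25) = 25

25


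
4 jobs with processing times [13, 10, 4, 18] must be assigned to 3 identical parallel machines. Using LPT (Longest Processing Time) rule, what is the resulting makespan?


Sort jobs in decreasing order (LPT): [18, 13, 10, 4]
Assign each job to the least loaded machine:
  Machine 1: jobs [18], load = 18
  Machine 2: jobs [13], load = 13
  Machine 3: jobs [10, 4], load = 14
Makespan = max load = 18

18


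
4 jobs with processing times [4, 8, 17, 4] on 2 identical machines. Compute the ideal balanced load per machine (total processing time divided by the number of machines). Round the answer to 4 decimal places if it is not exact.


Total processing time = 4 + 8 + 17 + 4 = 33
Number of machines = 2
Ideal balanced load = 33 / 2 = 16.5

16.5


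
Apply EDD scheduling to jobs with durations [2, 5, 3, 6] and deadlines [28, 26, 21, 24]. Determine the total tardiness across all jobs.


Sort by due date (EDD order): [(3, 21), (6, 24), (5, 26), (2, 28)]
Compute completion times and tardiness:
  Job 1: p=3, d=21, C=3, tardiness=max(0,3-21)=0
  Job 2: p=6, d=24, C=9, tardiness=max(0,9-24)=0
  Job 3: p=5, d=26, C=14, tardiness=max(0,14-26)=0
  Job 4: p=2, d=28, C=16, tardiness=max(0,16-28)=0
Total tardiness = 0

0


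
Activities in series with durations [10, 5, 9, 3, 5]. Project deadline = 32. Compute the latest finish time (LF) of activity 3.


LF(activity 3) = deadline - sum of successor durations
Successors: activities 4 through 5 with durations [3, 5]
Sum of successor durations = 8
LF = 32 - 8 = 24

24


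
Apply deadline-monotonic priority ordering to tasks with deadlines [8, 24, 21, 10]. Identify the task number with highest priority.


Sort tasks by relative deadline (ascending):
  Task 1: deadline = 8
  Task 4: deadline = 10
  Task 3: deadline = 21
  Task 2: deadline = 24
Priority order (highest first): [1, 4, 3, 2]
Highest priority task = 1

1


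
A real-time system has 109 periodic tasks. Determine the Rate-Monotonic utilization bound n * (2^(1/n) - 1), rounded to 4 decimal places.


Compute 2^(1/109) = 1.0063794108
Subtract 1: 1.0063794108 - 1 = 0.0063794108
Multiply by n: 109 * 0.0063794108 = 0.6953557772
Round to 4 dp: 0.6954

0.6954


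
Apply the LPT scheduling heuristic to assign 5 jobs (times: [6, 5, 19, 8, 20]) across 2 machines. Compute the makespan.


Sort jobs in decreasing order (LPT): [20, 19, 8, 6, 5]
Assign each job to the least loaded machine:
  Machine 1: jobs [20, 6, 5], load = 31
  Machine 2: jobs [19, 8], load = 27
Makespan = max load = 31

31


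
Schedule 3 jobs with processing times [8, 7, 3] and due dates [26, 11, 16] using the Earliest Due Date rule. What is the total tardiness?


Sort by due date (EDD order): [(7, 11), (3, 16), (8, 26)]
Compute completion times and tardiness:
  Job 1: p=7, d=11, C=7, tardiness=max(0,7-11)=0
  Job 2: p=3, d=16, C=10, tardiness=max(0,10-16)=0
  Job 3: p=8, d=26, C=18, tardiness=max(0,18-26)=0
Total tardiness = 0

0


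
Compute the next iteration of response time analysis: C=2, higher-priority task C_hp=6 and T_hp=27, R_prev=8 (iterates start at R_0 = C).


R_next = C + ceil(R_prev / T_hp) * C_hp
ceil(8 / 27) = ceil(0.2963) = 1
Interference = 1 * 6 = 6
R_next = 2 + 6 = 8
R_next = R_prev, so the iteration has converged (response time = 8).

8


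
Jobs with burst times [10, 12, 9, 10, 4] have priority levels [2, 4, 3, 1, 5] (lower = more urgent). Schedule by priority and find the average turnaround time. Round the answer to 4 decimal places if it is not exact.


Sort by priority (ascending = highest first):
Order: [(1, 10), (2, 10), (3, 9), (4, 12), (5, 4)]
Completion times:
  Priority 1, burst=10, C=10
  Priority 2, burst=10, C=20
  Priority 3, burst=9, C=29
  Priority 4, burst=12, C=41
  Priority 5, burst=4, C=45
Average turnaround = 145/5 = 29.0

29.0


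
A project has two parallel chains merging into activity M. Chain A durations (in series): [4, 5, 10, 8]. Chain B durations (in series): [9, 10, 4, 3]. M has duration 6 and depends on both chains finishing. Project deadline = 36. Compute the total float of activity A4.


Forward pass: ES(A4) = sum of predecessors on chain A = 19
EF = ES + duration = 19 + 8 = 27
Backward pass: LF(M) = deadline = 36; LS(M) = 36 - 6 = 30
LF(A4) = LS(M) - sum(successors on chain A) = 30 - 0 = 30
LS = LF - duration = 30 - 8 = 22
Total float = LS - ES = 22 - 19 = 3

3


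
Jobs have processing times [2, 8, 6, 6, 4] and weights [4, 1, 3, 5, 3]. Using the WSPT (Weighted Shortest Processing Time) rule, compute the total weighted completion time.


Compute p/w ratios and sort ascending (WSPT): [(2, 4), (6, 5), (4, 3), (6, 3), (8, 1)]
Compute weighted completion times:
  Job (p=2,w=4): C=2, w*C=4*2=8
  Job (p=6,w=5): C=8, w*C=5*8=40
  Job (p=4,w=3): C=12, w*C=3*12=36
  Job (p=6,w=3): C=18, w*C=3*18=54
  Job (p=8,w=1): C=26, w*C=1*26=26
Total weighted completion time = 164

164


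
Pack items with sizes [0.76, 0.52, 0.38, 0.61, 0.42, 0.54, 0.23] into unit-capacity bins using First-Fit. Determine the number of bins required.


Place items sequentially using First-Fit:
  Item 0.76 -> new Bin 1
  Item 0.52 -> new Bin 2
  Item 0.38 -> Bin 2 (now 0.9)
  Item 0.61 -> new Bin 3
  Item 0.42 -> new Bin 4
  Item 0.54 -> Bin 4 (now 0.96)
  Item 0.23 -> Bin 1 (now 0.99)
Total bins used = 4

4


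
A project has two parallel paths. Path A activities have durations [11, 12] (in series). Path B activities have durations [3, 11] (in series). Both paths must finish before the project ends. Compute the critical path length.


Path A total = 11 + 12 = 23
Path B total = 3 + 11 = 14
Critical path = longest path = max(23, 14) = 23

23


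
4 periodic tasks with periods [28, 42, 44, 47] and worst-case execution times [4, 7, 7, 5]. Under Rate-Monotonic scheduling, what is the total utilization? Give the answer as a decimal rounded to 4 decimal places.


Compute individual utilizations (exact fractions):
  Task 1: C/T = 4/28 = 1/7 (approx. 0.1429)
  Task 2: C/T = 7/42 = 1/6 (approx. 0.1667)
  Task 3: C/T = 7/44 (approx. 0.1591)
  Task 4: C/T = 5/47 (approx. 0.1064)
Total utilization U = 1/7 + 1/6 + 7/44 + 5/47 = 24971/43428
Rounded to 4 decimal places: U = 0.5750
RM (Liu & Layland) bound for 4 tasks = 0.756828; compare with U = 24971/43428 (approx. 0.574998)
U <= bound, so schedulable by RM sufficient condition.

0.5750


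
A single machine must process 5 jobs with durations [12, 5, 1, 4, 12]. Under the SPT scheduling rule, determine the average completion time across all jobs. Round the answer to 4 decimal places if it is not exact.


Sort jobs by processing time (SPT order): [1, 4, 5, 12, 12]
Compute completion times sequentially:
  Job 1: processing = 1, completes at 1
  Job 2: processing = 4, completes at 5
  Job 3: processing = 5, completes at 10
  Job 4: processing = 12, completes at 22
  Job 5: processing = 12, completes at 34
Sum of completion times = 72
Average completion time = 72/5 = 14.4

14.4


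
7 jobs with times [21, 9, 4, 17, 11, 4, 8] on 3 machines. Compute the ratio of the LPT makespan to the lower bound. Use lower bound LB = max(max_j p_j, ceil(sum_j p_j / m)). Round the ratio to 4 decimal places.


LPT order: [21, 17, 11, 9, 8, 4, 4]
Machine loads after assignment: [25, 25, 24]
LPT makespan = 25
Lower bound = max(max_job, ceil(total/3)) = max(21, 25) = 25
Ratio = 25 / 25 = 1.0

1.0


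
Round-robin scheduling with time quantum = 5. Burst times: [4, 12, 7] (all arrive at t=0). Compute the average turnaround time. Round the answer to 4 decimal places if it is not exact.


Time quantum = 5
Execution trace:
  J1 runs 4 units, time = 4
  J2 runs 5 units, time = 9
  J3 runs 5 units, time = 14
  J2 runs 5 units, time = 19
  J3 runs 2 units, time = 21
  J2 runs 2 units, time = 23
Finish times: [4, 23, 21]
Average turnaround = 48/3 = 16.0

16.0


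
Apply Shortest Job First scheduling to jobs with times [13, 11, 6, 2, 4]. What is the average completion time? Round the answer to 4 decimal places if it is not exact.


SJF order (ascending): [2, 4, 6, 11, 13]
Completion times:
  Job 1: burst=2, C=2
  Job 2: burst=4, C=6
  Job 3: burst=6, C=12
  Job 4: burst=11, C=23
  Job 5: burst=13, C=36
Average completion = 79/5 = 15.8

15.8


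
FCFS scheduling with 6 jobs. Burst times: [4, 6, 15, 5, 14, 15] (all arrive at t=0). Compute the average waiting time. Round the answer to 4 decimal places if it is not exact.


FCFS order (as given): [4, 6, 15, 5, 14, 15]
Waiting times:
  Job 1: wait = 0
  Job 2: wait = 4
  Job 3: wait = 10
  Job 4: wait = 25
  Job 5: wait = 30
  Job 6: wait = 44
Sum of waiting times = 113
Average waiting time = 113/6 = 18.8333

18.8333


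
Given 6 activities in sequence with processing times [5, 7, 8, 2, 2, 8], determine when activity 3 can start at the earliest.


Activity 3 starts after activities 1 through 2 complete.
Predecessor durations: [5, 7]
ES = 5 + 7 = 12

12


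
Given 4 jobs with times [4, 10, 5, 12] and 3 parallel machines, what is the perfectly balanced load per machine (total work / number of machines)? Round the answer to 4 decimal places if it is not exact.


Total processing time = 4 + 10 + 5 + 12 = 31
Number of machines = 3
Ideal balanced load = 31 / 3 = 10.3333

10.3333


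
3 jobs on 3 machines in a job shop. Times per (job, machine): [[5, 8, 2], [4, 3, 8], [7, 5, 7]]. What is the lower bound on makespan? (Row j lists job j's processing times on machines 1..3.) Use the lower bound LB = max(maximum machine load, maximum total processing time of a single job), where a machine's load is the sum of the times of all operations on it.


Machine loads:
  Machine 1: 5 + 4 + 7 = 16
  Machine 2: 8 + 3 + 5 = 16
  Machine 3: 2 + 8 + 7 = 17
Max machine load = 17
Job totals:
  Job 1: 15
  Job 2: 15
  Job 3: 19
Max job total = 19
Lower bound = max(17, 19) = 19

19


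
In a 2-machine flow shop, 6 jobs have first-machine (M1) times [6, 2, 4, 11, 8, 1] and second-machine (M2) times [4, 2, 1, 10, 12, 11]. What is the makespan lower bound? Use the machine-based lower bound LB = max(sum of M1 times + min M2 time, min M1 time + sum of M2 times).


LB1 = sum(M1 times) + min(M2 times) = 32 + 1 = 33
LB2 = min(M1 times) + sum(M2 times) = 1 + 40 = 41
Lower bound = max(LB1, LB2) = max(33, 41) = 41

41


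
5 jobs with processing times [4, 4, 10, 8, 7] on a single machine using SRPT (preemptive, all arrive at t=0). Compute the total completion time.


Since all jobs arrive at t=0, SRPT equals SPT ordering.
SPT order: [4, 4, 7, 8, 10]
Completion times:
  Job 1: p=4, C=4
  Job 2: p=4, C=8
  Job 3: p=7, C=15
  Job 4: p=8, C=23
  Job 5: p=10, C=33
Total completion time = 4 + 8 + 15 + 23 + 33 = 83

83


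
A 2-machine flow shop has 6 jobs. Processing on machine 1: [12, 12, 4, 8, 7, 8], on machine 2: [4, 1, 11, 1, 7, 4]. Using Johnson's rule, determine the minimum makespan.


Apply Johnson's rule:
  Group 1 (a <= b): [(3, 4, 11), (5, 7, 7)]
  Group 2 (a > b): [(1, 12, 4), (6, 8, 4), (2, 12, 1), (4, 8, 1)]
Optimal job order: [3, 5, 1, 6, 2, 4]
Schedule:
  Job 3: M1 done at 4, M2 done at 15
  Job 5: M1 done at 11, M2 done at 22
  Job 1: M1 done at 23, M2 done at 27
  Job 6: M1 done at 31, M2 done at 35
  Job 2: M1 done at 43, M2 done at 44
  Job 4: M1 done at 51, M2 done at 52
Makespan = 52

52


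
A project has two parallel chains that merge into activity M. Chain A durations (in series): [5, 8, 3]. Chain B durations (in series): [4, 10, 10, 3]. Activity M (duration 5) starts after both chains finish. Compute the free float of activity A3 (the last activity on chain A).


ES(A3) = sum of predecessors on chain A = 13
EF(A3) = ES + duration = 13 + 3 = 16
Successor of A3 is M. ES(M) = max(sum(A), sum(B)) = max(16, 27) = 27
Free float = ES(successor) - EF(current) = 27 - 16 = 11

11


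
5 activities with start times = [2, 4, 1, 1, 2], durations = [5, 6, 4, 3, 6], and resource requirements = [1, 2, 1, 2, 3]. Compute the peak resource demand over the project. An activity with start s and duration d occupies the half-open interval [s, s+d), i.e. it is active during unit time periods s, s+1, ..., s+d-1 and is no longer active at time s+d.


Each activity i is active on [start_i, start_i + duration_i).
Compute total resource usage per time slot:
  t=0: active resources = [], total = 0
  t=1: active resources = [1, 2], total = 3
  t=2: active resources = [1, 1, 2, 3], total = 7
  t=3: active resources = [1, 1, 2, 3], total = 7
  t=4: active resources = [1, 2, 1, 3], total = 7
  t=5: active resources = [1, 2, 3], total = 6
  t=6: active resources = [1, 2, 3], total = 6
  t=7: active resources = [2, 3], total = 5
  t=8: active resources = [2], total = 2
  t=9: active resources = [2], total = 2
Peak resource demand = 7

7


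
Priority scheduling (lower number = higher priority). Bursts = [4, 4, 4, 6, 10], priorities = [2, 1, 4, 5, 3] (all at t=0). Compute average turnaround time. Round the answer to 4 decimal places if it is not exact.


Sort by priority (ascending = highest first):
Order: [(1, 4), (2, 4), (3, 10), (4, 4), (5, 6)]
Completion times:
  Priority 1, burst=4, C=4
  Priority 2, burst=4, C=8
  Priority 3, burst=10, C=18
  Priority 4, burst=4, C=22
  Priority 5, burst=6, C=28
Average turnaround = 80/5 = 16.0

16.0


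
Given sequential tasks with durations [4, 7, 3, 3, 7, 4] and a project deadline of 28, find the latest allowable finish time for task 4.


LF(activity 4) = deadline - sum of successor durations
Successors: activities 5 through 6 with durations [7, 4]
Sum of successor durations = 11
LF = 28 - 11 = 17

17


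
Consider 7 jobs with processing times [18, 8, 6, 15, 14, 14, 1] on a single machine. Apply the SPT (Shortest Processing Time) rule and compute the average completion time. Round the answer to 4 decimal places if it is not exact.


Sort jobs by processing time (SPT order): [1, 6, 8, 14, 14, 15, 18]
Compute completion times sequentially:
  Job 1: processing = 1, completes at 1
  Job 2: processing = 6, completes at 7
  Job 3: processing = 8, completes at 15
  Job 4: processing = 14, completes at 29
  Job 5: processing = 14, completes at 43
  Job 6: processing = 15, completes at 58
  Job 7: processing = 18, completes at 76
Sum of completion times = 229
Average completion time = 229/7 = 32.7143

32.7143


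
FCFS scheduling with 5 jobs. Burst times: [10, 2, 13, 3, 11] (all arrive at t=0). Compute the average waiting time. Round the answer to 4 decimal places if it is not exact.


FCFS order (as given): [10, 2, 13, 3, 11]
Waiting times:
  Job 1: wait = 0
  Job 2: wait = 10
  Job 3: wait = 12
  Job 4: wait = 25
  Job 5: wait = 28
Sum of waiting times = 75
Average waiting time = 75/5 = 15.0

15.0


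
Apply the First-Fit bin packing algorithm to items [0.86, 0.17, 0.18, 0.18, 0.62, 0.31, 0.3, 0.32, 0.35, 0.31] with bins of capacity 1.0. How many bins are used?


Place items sequentially using First-Fit:
  Item 0.86 -> new Bin 1
  Item 0.17 -> new Bin 2
  Item 0.18 -> Bin 2 (now 0.35)
  Item 0.18 -> Bin 2 (now 0.53)
  Item 0.62 -> new Bin 3
  Item 0.31 -> Bin 2 (now 0.84)
  Item 0.3 -> Bin 3 (now 0.92)
  Item 0.32 -> new Bin 4
  Item 0.35 -> Bin 4 (now 0.67)
  Item 0.31 -> Bin 4 (now 0.98)
Total bins used = 4

4


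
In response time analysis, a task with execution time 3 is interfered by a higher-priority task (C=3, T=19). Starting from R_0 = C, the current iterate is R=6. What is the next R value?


R_next = C + ceil(R_prev / T_hp) * C_hp
ceil(6 / 19) = ceil(0.3158) = 1
Interference = 1 * 3 = 3
R_next = 3 + 3 = 6
R_next = R_prev, so the iteration has converged (response time = 6).

6


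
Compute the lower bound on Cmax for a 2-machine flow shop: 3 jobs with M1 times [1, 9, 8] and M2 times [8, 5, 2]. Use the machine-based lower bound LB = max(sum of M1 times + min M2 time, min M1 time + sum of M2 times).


LB1 = sum(M1 times) + min(M2 times) = 18 + 2 = 20
LB2 = min(M1 times) + sum(M2 times) = 1 + 15 = 16
Lower bound = max(LB1, LB2) = max(20, 16) = 20

20


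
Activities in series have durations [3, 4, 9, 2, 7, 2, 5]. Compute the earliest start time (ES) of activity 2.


Activity 2 starts after activities 1 through 1 complete.
Predecessor durations: [3]
ES = 3 = 3

3


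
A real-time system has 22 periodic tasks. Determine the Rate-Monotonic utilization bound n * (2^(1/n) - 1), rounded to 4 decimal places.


Compute 2^(1/22) = 1.0320082797
Subtract 1: 1.0320082797 - 1 = 0.0320082797
Multiply by n: 22 * 0.0320082797 = 0.7041821534
Round to 4 dp: 0.7042

0.7042


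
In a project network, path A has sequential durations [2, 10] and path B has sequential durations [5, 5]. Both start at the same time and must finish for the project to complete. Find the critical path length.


Path A total = 2 + 10 = 12
Path B total = 5 + 5 = 10
Critical path = longest path = max(12, 10) = 12

12


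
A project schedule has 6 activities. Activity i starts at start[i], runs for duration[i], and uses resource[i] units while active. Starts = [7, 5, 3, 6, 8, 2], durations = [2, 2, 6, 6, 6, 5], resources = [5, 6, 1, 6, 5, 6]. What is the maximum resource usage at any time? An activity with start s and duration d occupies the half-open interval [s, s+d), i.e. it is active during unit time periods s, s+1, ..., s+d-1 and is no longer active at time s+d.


Each activity i is active on [start_i, start_i + duration_i).
Compute total resource usage per time slot:
  t=0: active resources = [], total = 0
  t=1: active resources = [], total = 0
  t=2: active resources = [6], total = 6
  t=3: active resources = [1, 6], total = 7
  t=4: active resources = [1, 6], total = 7
  t=5: active resources = [6, 1, 6], total = 13
  t=6: active resources = [6, 1, 6, 6], total = 19
  t=7: active resources = [5, 1, 6], total = 12
  t=8: active resources = [5, 1, 6, 5], total = 17
  t=9: active resources = [6, 5], total = 11
  t=10: active resources = [6, 5], total = 11
  t=11: active resources = [6, 5], total = 11
  t=12: active resources = [5], total = 5
  t=13: active resources = [5], total = 5
Peak resource demand = 19

19


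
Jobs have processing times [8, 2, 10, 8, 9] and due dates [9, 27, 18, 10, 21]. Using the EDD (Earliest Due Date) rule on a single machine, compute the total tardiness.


Sort by due date (EDD order): [(8, 9), (8, 10), (10, 18), (9, 21), (2, 27)]
Compute completion times and tardiness:
  Job 1: p=8, d=9, C=8, tardiness=max(0,8-9)=0
  Job 2: p=8, d=10, C=16, tardiness=max(0,16-10)=6
  Job 3: p=10, d=18, C=26, tardiness=max(0,26-18)=8
  Job 4: p=9, d=21, C=35, tardiness=max(0,35-21)=14
  Job 5: p=2, d=27, C=37, tardiness=max(0,37-27)=10
Total tardiness = 38

38


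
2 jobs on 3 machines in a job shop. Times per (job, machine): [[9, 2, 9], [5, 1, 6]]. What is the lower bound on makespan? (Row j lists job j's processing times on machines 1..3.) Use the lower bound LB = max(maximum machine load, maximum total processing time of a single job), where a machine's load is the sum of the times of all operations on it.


Machine loads:
  Machine 1: 9 + 5 = 14
  Machine 2: 2 + 1 = 3
  Machine 3: 9 + 6 = 15
Max machine load = 15
Job totals:
  Job 1: 20
  Job 2: 12
Max job total = 20
Lower bound = max(15, 20) = 20

20


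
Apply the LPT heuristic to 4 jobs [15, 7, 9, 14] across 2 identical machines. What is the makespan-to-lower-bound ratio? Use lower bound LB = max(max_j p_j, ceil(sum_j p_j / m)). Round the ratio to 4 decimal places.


LPT order: [15, 14, 9, 7]
Machine loads after assignment: [22, 23]
LPT makespan = 23
Lower bound = max(max_job, ceil(total/2)) = max(15, 23) = 23
Ratio = 23 / 23 = 1.0

1.0


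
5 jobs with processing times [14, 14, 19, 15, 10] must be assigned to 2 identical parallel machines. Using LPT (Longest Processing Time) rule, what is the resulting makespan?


Sort jobs in decreasing order (LPT): [19, 15, 14, 14, 10]
Assign each job to the least loaded machine:
  Machine 1: jobs [19, 14], load = 33
  Machine 2: jobs [15, 14, 10], load = 39
Makespan = max load = 39

39


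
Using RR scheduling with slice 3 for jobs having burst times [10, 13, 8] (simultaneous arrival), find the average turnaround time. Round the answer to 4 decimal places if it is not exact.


Time quantum = 3
Execution trace:
  J1 runs 3 units, time = 3
  J2 runs 3 units, time = 6
  J3 runs 3 units, time = 9
  J1 runs 3 units, time = 12
  J2 runs 3 units, time = 15
  J3 runs 3 units, time = 18
  J1 runs 3 units, time = 21
  J2 runs 3 units, time = 24
  J3 runs 2 units, time = 26
  J1 runs 1 units, time = 27
  J2 runs 3 units, time = 30
  J2 runs 1 units, time = 31
Finish times: [27, 31, 26]
Average turnaround = 84/3 = 28.0

28.0


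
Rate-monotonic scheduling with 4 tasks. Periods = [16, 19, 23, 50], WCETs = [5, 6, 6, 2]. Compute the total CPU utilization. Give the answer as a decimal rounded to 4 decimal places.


Compute individual utilizations (exact fractions):
  Task 1: C/T = 5/16 (approx. 0.3125)
  Task 2: C/T = 6/19 (approx. 0.3158)
  Task 3: C/T = 6/23 (approx. 0.2609)
  Task 4: C/T = 2/50 = 1/25 (approx. 0.04)
Total utilization U = 5/16 + 6/19 + 6/23 + 1/25 = 162417/174800
Rounded to 4 decimal places: U = 0.9292
RM (Liu & Layland) bound for 4 tasks = 0.756828; compare with U = 162417/174800 (approx. 0.929159)
bound < U <= 1, so the RM sufficient condition is not met (inconclusive; an exact test such as response-time analysis is needed).

0.9292


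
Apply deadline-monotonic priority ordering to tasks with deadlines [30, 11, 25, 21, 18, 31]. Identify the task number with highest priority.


Sort tasks by relative deadline (ascending):
  Task 2: deadline = 11
  Task 5: deadline = 18
  Task 4: deadline = 21
  Task 3: deadline = 25
  Task 1: deadline = 30
  Task 6: deadline = 31
Priority order (highest first): [2, 5, 4, 3, 1, 6]
Highest priority task = 2

2


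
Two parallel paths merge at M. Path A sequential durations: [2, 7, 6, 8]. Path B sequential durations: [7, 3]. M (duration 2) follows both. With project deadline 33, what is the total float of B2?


Forward pass: ES(B2) = sum of predecessors on chain B = 7
EF = ES + duration = 7 + 3 = 10
Backward pass: LF(M) = deadline = 33; LS(M) = 33 - 2 = 31
LF(B2) = LS(M) - sum(successors on chain B) = 31 - 0 = 31
LS = LF - duration = 31 - 3 = 28
Total float = LS - ES = 28 - 7 = 21

21


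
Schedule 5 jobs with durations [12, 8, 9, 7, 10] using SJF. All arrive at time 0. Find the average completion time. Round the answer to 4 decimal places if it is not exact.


SJF order (ascending): [7, 8, 9, 10, 12]
Completion times:
  Job 1: burst=7, C=7
  Job 2: burst=8, C=15
  Job 3: burst=9, C=24
  Job 4: burst=10, C=34
  Job 5: burst=12, C=46
Average completion = 126/5 = 25.2

25.2


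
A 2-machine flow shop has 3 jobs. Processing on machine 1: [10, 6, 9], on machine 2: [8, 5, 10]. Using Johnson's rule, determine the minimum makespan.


Apply Johnson's rule:
  Group 1 (a <= b): [(3, 9, 10)]
  Group 2 (a > b): [(1, 10, 8), (2, 6, 5)]
Optimal job order: [3, 1, 2]
Schedule:
  Job 3: M1 done at 9, M2 done at 19
  Job 1: M1 done at 19, M2 done at 27
  Job 2: M1 done at 25, M2 done at 32
Makespan = 32

32


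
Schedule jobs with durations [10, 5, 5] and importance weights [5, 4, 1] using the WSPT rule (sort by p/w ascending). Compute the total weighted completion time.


Compute p/w ratios and sort ascending (WSPT): [(5, 4), (10, 5), (5, 1)]
Compute weighted completion times:
  Job (p=5,w=4): C=5, w*C=4*5=20
  Job (p=10,w=5): C=15, w*C=5*15=75
  Job (p=5,w=1): C=20, w*C=1*20=20
Total weighted completion time = 115

115


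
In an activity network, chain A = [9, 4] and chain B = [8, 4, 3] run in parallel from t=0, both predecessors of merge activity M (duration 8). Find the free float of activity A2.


ES(A2) = sum of predecessors on chain A = 9
EF(A2) = ES + duration = 9 + 4 = 13
Successor of A2 is M. ES(M) = max(sum(A), sum(B)) = max(13, 15) = 15
Free float = ES(successor) - EF(current) = 15 - 13 = 2

2


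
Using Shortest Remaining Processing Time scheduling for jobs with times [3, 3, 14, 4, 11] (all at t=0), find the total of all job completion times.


Since all jobs arrive at t=0, SRPT equals SPT ordering.
SPT order: [3, 3, 4, 11, 14]
Completion times:
  Job 1: p=3, C=3
  Job 2: p=3, C=6
  Job 3: p=4, C=10
  Job 4: p=11, C=21
  Job 5: p=14, C=35
Total completion time = 3 + 6 + 10 + 21 + 35 = 75

75


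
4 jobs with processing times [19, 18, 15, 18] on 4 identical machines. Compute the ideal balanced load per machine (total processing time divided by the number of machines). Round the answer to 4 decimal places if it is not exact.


Total processing time = 19 + 18 + 15 + 18 = 70
Number of machines = 4
Ideal balanced load = 70 / 4 = 17.5

17.5


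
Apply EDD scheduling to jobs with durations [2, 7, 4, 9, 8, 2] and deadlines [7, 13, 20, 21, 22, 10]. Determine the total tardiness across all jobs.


Sort by due date (EDD order): [(2, 7), (2, 10), (7, 13), (4, 20), (9, 21), (8, 22)]
Compute completion times and tardiness:
  Job 1: p=2, d=7, C=2, tardiness=max(0,2-7)=0
  Job 2: p=2, d=10, C=4, tardiness=max(0,4-10)=0
  Job 3: p=7, d=13, C=11, tardiness=max(0,11-13)=0
  Job 4: p=4, d=20, C=15, tardiness=max(0,15-20)=0
  Job 5: p=9, d=21, C=24, tardiness=max(0,24-21)=3
  Job 6: p=8, d=22, C=32, tardiness=max(0,32-22)=10
Total tardiness = 13

13


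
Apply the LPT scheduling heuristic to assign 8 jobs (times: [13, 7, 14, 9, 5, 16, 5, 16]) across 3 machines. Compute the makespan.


Sort jobs in decreasing order (LPT): [16, 16, 14, 13, 9, 7, 5, 5]
Assign each job to the least loaded machine:
  Machine 1: jobs [16, 9, 5], load = 30
  Machine 2: jobs [16, 7, 5], load = 28
  Machine 3: jobs [14, 13], load = 27
Makespan = max load = 30

30


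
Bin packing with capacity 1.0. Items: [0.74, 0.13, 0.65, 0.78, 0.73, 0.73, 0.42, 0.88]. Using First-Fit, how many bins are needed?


Place items sequentially using First-Fit:
  Item 0.74 -> new Bin 1
  Item 0.13 -> Bin 1 (now 0.87)
  Item 0.65 -> new Bin 2
  Item 0.78 -> new Bin 3
  Item 0.73 -> new Bin 4
  Item 0.73 -> new Bin 5
  Item 0.42 -> new Bin 6
  Item 0.88 -> new Bin 7
Total bins used = 7

7


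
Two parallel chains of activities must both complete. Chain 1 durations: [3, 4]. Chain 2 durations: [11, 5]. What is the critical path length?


Path A total = 3 + 4 = 7
Path B total = 11 + 5 = 16
Critical path = longest path = max(7, 16) = 16

16


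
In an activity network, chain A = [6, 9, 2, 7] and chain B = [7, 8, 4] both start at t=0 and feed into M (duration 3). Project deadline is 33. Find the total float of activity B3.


Forward pass: ES(B3) = sum of predecessors on chain B = 15
EF = ES + duration = 15 + 4 = 19
Backward pass: LF(M) = deadline = 33; LS(M) = 33 - 3 = 30
LF(B3) = LS(M) - sum(successors on chain B) = 30 - 0 = 30
LS = LF - duration = 30 - 4 = 26
Total float = LS - ES = 26 - 15 = 11

11


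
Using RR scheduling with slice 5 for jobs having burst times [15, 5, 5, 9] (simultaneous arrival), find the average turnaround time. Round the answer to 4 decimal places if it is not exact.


Time quantum = 5
Execution trace:
  J1 runs 5 units, time = 5
  J2 runs 5 units, time = 10
  J3 runs 5 units, time = 15
  J4 runs 5 units, time = 20
  J1 runs 5 units, time = 25
  J4 runs 4 units, time = 29
  J1 runs 5 units, time = 34
Finish times: [34, 10, 15, 29]
Average turnaround = 88/4 = 22.0

22.0


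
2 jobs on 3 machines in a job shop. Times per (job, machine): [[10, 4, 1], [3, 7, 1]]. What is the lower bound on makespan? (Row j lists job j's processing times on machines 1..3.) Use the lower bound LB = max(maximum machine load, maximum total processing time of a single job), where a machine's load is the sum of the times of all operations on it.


Machine loads:
  Machine 1: 10 + 3 = 13
  Machine 2: 4 + 7 = 11
  Machine 3: 1 + 1 = 2
Max machine load = 13
Job totals:
  Job 1: 15
  Job 2: 11
Max job total = 15
Lower bound = max(13, 15) = 15

15


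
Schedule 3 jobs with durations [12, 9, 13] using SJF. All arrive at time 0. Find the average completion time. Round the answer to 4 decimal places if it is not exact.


SJF order (ascending): [9, 12, 13]
Completion times:
  Job 1: burst=9, C=9
  Job 2: burst=12, C=21
  Job 3: burst=13, C=34
Average completion = 64/3 = 21.3333

21.3333


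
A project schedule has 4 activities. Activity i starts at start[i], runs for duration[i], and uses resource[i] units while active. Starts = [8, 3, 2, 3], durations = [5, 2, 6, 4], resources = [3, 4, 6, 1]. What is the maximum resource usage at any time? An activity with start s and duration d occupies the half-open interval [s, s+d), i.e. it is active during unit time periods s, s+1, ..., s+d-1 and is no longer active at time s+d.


Each activity i is active on [start_i, start_i + duration_i).
Compute total resource usage per time slot:
  t=0: active resources = [], total = 0
  t=1: active resources = [], total = 0
  t=2: active resources = [6], total = 6
  t=3: active resources = [4, 6, 1], total = 11
  t=4: active resources = [4, 6, 1], total = 11
  t=5: active resources = [6, 1], total = 7
  t=6: active resources = [6, 1], total = 7
  t=7: active resources = [6], total = 6
  t=8: active resources = [3], total = 3
  t=9: active resources = [3], total = 3
  t=10: active resources = [3], total = 3
  t=11: active resources = [3], total = 3
  t=12: active resources = [3], total = 3
Peak resource demand = 11

11


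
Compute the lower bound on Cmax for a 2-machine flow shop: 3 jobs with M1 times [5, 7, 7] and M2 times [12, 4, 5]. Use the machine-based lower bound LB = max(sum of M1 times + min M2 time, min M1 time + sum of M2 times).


LB1 = sum(M1 times) + min(M2 times) = 19 + 4 = 23
LB2 = min(M1 times) + sum(M2 times) = 5 + 21 = 26
Lower bound = max(LB1, LB2) = max(23, 26) = 26

26


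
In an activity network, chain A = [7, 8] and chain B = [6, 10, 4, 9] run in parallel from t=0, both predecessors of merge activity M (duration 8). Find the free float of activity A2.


ES(A2) = sum of predecessors on chain A = 7
EF(A2) = ES + duration = 7 + 8 = 15
Successor of A2 is M. ES(M) = max(sum(A), sum(B)) = max(15, 29) = 29
Free float = ES(successor) - EF(current) = 29 - 15 = 14

14


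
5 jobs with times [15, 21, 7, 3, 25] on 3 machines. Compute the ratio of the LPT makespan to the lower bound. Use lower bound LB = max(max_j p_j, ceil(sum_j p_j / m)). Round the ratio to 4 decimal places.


LPT order: [25, 21, 15, 7, 3]
Machine loads after assignment: [25, 24, 22]
LPT makespan = 25
Lower bound = max(max_job, ceil(total/3)) = max(25, 24) = 25
Ratio = 25 / 25 = 1.0

1.0


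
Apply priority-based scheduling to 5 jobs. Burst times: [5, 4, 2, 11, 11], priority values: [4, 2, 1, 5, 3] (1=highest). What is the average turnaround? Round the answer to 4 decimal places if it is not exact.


Sort by priority (ascending = highest first):
Order: [(1, 2), (2, 4), (3, 11), (4, 5), (5, 11)]
Completion times:
  Priority 1, burst=2, C=2
  Priority 2, burst=4, C=6
  Priority 3, burst=11, C=17
  Priority 4, burst=5, C=22
  Priority 5, burst=11, C=33
Average turnaround = 80/5 = 16.0

16.0


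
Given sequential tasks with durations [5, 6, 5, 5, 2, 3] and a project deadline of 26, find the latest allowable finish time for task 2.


LF(activity 2) = deadline - sum of successor durations
Successors: activities 3 through 6 with durations [5, 5, 2, 3]
Sum of successor durations = 15
LF = 26 - 15 = 11

11
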